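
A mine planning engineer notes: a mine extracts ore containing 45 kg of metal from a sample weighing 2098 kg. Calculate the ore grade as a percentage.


Ore grade = (metal mass / ore mass) * 100
= (45 / 2098) * 100
= 0.02144899905 * 100
= 2.1449%

2.1449%


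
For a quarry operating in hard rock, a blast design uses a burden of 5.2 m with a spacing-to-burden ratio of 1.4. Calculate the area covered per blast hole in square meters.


37.856 m^2

First, find the spacing:
Spacing = burden * ratio = 5.2 * 1.4
= 7.28 m
Then, calculate the area:
Area = burden * spacing = 5.2 * 7.28
= 37.856 m^2


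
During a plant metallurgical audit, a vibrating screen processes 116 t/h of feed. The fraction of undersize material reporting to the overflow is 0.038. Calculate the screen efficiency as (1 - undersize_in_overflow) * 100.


Screen efficiency = (1 - fraction of undersize in overflow) * 100
= (1 - 0.038) * 100
= 0.962 * 100
= 96.2%

96.2%


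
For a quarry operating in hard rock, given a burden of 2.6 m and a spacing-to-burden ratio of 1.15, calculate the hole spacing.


2.99 m

Spacing = burden * ratio
= 2.6 * 1.15
= 2.99 m


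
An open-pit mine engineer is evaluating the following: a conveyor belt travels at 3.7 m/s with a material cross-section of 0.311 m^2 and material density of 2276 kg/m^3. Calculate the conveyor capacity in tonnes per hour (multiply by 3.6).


Volumetric flow = speed * area
= 3.7 * 0.311 = 1.1507 m^3/s
Mass flow = volumetric * density
= 1.1507 * 2276 = 2618.9932 kg/s
Convert to t/h: multiply by 3.6
Capacity = 2618.9932 * 3.6
= 9428.3755 t/h

9428.3755 t/h


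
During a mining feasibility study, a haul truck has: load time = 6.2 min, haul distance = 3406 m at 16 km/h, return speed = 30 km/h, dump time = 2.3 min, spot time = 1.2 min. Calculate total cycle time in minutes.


Convert haul speed to m/min: 16 * 1000/60 = 266.6666667 m/min
Haul time = 3406 / 266.6666667 = 12.7725 min
Convert return speed to m/min: 30 * 1000/60 = 500 m/min
Return time = 3406 / 500 = 6.812 min
Total cycle time:
= 6.2 + 12.7725 + 2.3 + 6.812 + 1.2
= 29.2845 min

29.2845 min


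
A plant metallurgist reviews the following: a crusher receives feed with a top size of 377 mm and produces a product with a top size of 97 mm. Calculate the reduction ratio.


3.8866

Reduction ratio = feed size / product size
= 377 / 97
= 3.8866


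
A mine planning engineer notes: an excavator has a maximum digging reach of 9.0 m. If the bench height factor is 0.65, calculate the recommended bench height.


5.85 m

Bench height = reach * factor
= 9.0 * 0.65
= 5.85 m


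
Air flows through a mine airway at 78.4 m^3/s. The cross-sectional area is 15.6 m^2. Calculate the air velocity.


Velocity = flow rate / cross-sectional area
= 78.4 / 15.6
= 5.0256 m/s

5.0256 m/s


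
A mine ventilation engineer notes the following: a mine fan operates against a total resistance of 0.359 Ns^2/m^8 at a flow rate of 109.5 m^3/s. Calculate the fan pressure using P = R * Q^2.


Compute Q^2:
Q^2 = 109.5^2 = 11990.25
Compute pressure:
P = R * Q^2 = 0.359 * 11990.25
= 4304.4998 Pa

4304.4998 Pa


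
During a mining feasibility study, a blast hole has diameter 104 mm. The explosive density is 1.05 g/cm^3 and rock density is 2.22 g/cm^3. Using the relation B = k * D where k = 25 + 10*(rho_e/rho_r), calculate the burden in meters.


First, compute k:
rho_e / rho_r = 1.05 / 2.22 = 0.472972973
k = 25 + 10 * 0.472972973 = 29.72972973
Then, compute burden:
B = k * D / 1000 = 29.72972973 * 104 / 1000
= 3091.891892 / 1000
= 3.0919 m

3.0919 m


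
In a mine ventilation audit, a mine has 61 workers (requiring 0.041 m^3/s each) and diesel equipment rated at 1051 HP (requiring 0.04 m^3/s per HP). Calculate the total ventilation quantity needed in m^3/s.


Airflow for workers:
Q_people = 61 * 0.041 = 2.501 m^3/s
Airflow for diesel equipment:
Q_diesel = 1051 * 0.04 = 42.04 m^3/s
Total ventilation:
Q_total = 2.501 + 42.04
= 44.541 m^3/s

44.541 m^3/s


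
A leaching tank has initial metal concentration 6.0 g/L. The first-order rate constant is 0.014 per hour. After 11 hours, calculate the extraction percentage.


14.2728%

Compute the exponent:
-k * t = -0.014 * 11 = -0.154
Remaining concentration:
C = 6.0 * exp(-0.154)
= 6.0 * 0.857272021
= 5.143632126 g/L
Extracted = 6.0 - 5.143632126 = 0.8563678739 g/L
Extraction % = 0.8563678739 / 6.0 * 100
= 14.2728%


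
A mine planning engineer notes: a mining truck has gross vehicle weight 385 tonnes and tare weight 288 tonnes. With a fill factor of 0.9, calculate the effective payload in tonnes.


Maximum payload = gross - tare
= 385 - 288 = 97 tonnes
Effective payload = max payload * fill factor
= 97 * 0.9
= 87.3 tonnes

87.3 tonnes


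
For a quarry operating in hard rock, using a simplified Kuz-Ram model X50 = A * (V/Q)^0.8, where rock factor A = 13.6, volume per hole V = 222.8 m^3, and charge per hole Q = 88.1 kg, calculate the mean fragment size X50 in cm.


Compute V/Q:
V/Q = 222.8 / 88.1 = 2.528944381
Raise to the power 0.8:
(V/Q)^0.8 = 2.528944381^0.8 = 2.100638991
Multiply by A:
X50 = 13.6 * 2.100638991
= 28.5687 cm

28.5687 cm


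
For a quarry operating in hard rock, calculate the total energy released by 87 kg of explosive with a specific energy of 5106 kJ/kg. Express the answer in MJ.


444.222 MJ

Energy = mass * specific_energy / 1000
= 87 * 5106 / 1000
= 444222 / 1000
= 444.222 MJ


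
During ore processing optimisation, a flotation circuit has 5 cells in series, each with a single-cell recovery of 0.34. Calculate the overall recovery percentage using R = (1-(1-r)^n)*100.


Complement of single-cell recovery:
1 - r = 1 - 0.34 = 0.66
Raise to power n:
(1 - r)^5 = 0.66^5 = 0.1252332576
Overall recovery:
R = (1 - 0.1252332576) * 100
= 87.4767%

87.4767%


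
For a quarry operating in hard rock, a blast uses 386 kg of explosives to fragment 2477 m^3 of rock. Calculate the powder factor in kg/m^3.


Powder factor = explosive mass / rock volume
= 386 / 2477
= 0.1558 kg/m^3

0.1558 kg/m^3


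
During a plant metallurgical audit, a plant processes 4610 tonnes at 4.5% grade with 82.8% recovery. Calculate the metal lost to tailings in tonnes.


35.6814 tonnes

Total metal in feed:
= 4610 * 4.5 / 100 = 207.45 tonnes
Metal recovered:
= 207.45 * 82.8 / 100 = 171.7686 tonnes
Metal lost to tailings:
= 207.45 - 171.7686
= 35.6814 tonnes


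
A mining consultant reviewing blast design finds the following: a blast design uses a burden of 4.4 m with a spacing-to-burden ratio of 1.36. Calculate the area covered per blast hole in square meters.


First, find the spacing:
Spacing = burden * ratio = 4.4 * 1.36
= 5.984 m
Then, calculate the area:
Area = burden * spacing = 4.4 * 5.984
= 26.3296 m^2

26.3296 m^2


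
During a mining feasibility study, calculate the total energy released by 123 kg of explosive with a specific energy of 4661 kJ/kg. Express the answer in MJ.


Energy = mass * specific_energy / 1000
= 123 * 4661 / 1000
= 573303 / 1000
= 573.303 MJ

573.303 MJ


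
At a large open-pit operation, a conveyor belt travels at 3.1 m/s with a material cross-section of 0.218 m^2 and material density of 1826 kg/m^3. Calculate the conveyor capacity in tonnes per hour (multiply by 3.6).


4442.4389 t/h

Volumetric flow = speed * area
= 3.1 * 0.218 = 0.6758 m^3/s
Mass flow = volumetric * density
= 0.6758 * 1826 = 1234.0108 kg/s
Convert to t/h: multiply by 3.6
Capacity = 1234.0108 * 3.6
= 4442.4389 t/h


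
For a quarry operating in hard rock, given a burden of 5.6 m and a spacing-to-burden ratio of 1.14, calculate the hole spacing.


6.384 m

Spacing = burden * ratio
= 5.6 * 1.14
= 6.384 m


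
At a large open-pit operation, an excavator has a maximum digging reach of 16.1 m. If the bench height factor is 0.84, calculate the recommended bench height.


13.524 m

Bench height = reach * factor
= 16.1 * 0.84
= 13.524 m


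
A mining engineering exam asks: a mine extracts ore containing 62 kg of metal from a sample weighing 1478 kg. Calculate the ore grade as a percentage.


4.1949%

Ore grade = (metal mass / ore mass) * 100
= (62 / 1478) * 100
= 0.04194857916 * 100
= 4.1949%


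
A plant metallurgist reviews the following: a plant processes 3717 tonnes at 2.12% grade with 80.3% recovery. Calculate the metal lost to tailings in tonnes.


15.5237 tonnes

Total metal in feed:
= 3717 * 2.12 / 100 = 78.8004 tonnes
Metal recovered:
= 78.8004 * 80.3 / 100 = 63.2767212 tonnes
Metal lost to tailings:
= 78.8004 - 63.2767212
= 15.5237 tonnes


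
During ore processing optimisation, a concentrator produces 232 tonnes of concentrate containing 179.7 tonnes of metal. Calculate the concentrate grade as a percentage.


77.4569%

Grade = (metal in concentrate / concentrate mass) * 100
= (179.7 / 232) * 100
= 0.7745689655 * 100
= 77.4569%


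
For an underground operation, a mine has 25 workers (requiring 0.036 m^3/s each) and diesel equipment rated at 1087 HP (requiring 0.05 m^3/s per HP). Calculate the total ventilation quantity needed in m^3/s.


55.25 m^3/s

Airflow for workers:
Q_people = 25 * 0.036 = 0.9 m^3/s
Airflow for diesel equipment:
Q_diesel = 1087 * 0.05 = 54.35 m^3/s
Total ventilation:
Q_total = 0.9 + 54.35
= 55.25 m^3/s


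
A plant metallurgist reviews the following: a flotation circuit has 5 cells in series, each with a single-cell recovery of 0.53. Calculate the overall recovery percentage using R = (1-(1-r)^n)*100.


97.7065%

Complement of single-cell recovery:
1 - r = 1 - 0.53 = 0.47
Raise to power n:
(1 - r)^5 = 0.47^5 = 0.0229345007
Overall recovery:
R = (1 - 0.0229345007) * 100
= 97.7065%


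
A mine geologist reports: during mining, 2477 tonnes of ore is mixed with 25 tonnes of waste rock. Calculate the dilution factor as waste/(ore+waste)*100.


Total material = ore + waste
= 2477 + 25 = 2502 tonnes
Dilution = waste / total * 100
= 25 / 2502 * 100
= 0.009992006395 * 100
= 0.9992%

0.9992%


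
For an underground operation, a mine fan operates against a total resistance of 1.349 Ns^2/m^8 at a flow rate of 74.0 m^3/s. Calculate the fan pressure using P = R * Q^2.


7387.124 Pa

Compute Q^2:
Q^2 = 74.0^2 = 5476.0
Compute pressure:
P = R * Q^2 = 1.349 * 5476.0
= 7387.124 Pa


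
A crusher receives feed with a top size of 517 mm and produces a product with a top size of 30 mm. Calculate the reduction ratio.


17.2333

Reduction ratio = feed size / product size
= 517 / 30
= 17.2333


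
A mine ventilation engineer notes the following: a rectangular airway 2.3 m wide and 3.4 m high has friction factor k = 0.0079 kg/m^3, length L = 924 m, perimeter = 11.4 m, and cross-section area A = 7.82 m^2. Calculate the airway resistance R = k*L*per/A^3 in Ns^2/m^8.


Compute the numerator:
k * L * per = 0.0079 * 924 * 11.4
= 83.21544
Compute the denominator:
A^3 = 7.82^3 = 478.211768
Resistance:
R = 83.21544 / 478.211768
= 0.174 Ns^2/m^8

0.174 Ns^2/m^8


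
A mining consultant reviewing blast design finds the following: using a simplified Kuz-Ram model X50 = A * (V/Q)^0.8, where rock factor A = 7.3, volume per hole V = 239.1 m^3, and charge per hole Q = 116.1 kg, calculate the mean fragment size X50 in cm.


Compute V/Q:
V/Q = 239.1 / 116.1 = 2.059431525
Raise to the power 0.8:
(V/Q)^0.8 = 2.059431525^0.8 = 1.782370088
Multiply by A:
X50 = 7.3 * 1.782370088
= 13.0113 cm

13.0113 cm


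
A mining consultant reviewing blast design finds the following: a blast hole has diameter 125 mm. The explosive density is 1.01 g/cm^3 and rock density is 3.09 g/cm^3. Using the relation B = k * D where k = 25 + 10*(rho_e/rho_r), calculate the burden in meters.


First, compute k:
rho_e / rho_r = 1.01 / 3.09 = 0.3268608414
k = 25 + 10 * 0.3268608414 = 28.26860841
Then, compute burden:
B = k * D / 1000 = 28.26860841 * 125 / 1000
= 3533.576052 / 1000
= 3.5336 m

3.5336 m


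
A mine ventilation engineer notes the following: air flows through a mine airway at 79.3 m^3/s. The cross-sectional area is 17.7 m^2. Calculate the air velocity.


Velocity = flow rate / cross-sectional area
= 79.3 / 17.7
= 4.4802 m/s

4.4802 m/s


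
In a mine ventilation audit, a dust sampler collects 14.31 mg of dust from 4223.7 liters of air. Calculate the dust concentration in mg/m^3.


Convert liters to m^3: 1 m^3 = 1000 L
Concentration = mass / volume * 1000
= 14.31 / 4223.7 * 1000
= 0.003388024718 * 1000
= 3.388 mg/m^3

3.388 mg/m^3


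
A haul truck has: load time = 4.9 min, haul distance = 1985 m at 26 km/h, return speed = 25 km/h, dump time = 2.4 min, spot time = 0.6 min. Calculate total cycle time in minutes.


Convert haul speed to m/min: 26 * 1000/60 = 433.3333333 m/min
Haul time = 1985 / 433.3333333 = 4.580769231 min
Convert return speed to m/min: 25 * 1000/60 = 416.6666667 m/min
Return time = 1985 / 416.6666667 = 4.764 min
Total cycle time:
= 4.9 + 4.580769231 + 2.4 + 4.764 + 0.6
= 17.2448 min

17.2448 min


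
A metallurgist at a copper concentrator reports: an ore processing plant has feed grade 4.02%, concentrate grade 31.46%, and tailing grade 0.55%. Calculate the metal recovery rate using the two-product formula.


Using the two-product formula:
R = 100 * c * (f - t) / (f * (c - t))
Numerator = 100 * 31.46 * (4.02 - 0.55)
= 100 * 31.46 * 3.47
= 10916.62
Denominator = 4.02 * (31.46 - 0.55)
= 4.02 * 30.91
= 124.2582
R = 10916.62 / 124.2582
= 87.8543%

87.8543%


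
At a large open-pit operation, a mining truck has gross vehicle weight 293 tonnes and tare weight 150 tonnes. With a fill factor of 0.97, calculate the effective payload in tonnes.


Maximum payload = gross - tare
= 293 - 150 = 143 tonnes
Effective payload = max payload * fill factor
= 143 * 0.97
= 138.71 tonnes

138.71 tonnes


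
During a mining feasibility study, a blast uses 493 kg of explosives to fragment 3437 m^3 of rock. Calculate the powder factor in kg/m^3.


0.1434 kg/m^3

Powder factor = explosive mass / rock volume
= 493 / 3437
= 0.1434 kg/m^3


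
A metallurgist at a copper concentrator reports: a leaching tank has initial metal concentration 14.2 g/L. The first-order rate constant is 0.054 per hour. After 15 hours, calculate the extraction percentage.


Compute the exponent:
-k * t = -0.054 * 15 = -0.81
Remaining concentration:
C = 14.2 * exp(-0.81)
= 14.2 * 0.4448580662
= 6.31698454 g/L
Extracted = 14.2 - 6.31698454 = 7.88301546 g/L
Extraction % = 7.88301546 / 14.2 * 100
= 55.5142%

55.5142%


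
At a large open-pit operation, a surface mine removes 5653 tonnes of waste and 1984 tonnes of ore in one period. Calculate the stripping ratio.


2.8493

Stripping ratio = waste tonnage / ore tonnage
= 5653 / 1984
= 2.8493


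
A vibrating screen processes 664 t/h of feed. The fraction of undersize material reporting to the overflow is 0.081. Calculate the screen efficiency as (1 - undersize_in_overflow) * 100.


91.9%

Screen efficiency = (1 - fraction of undersize in overflow) * 100
= (1 - 0.081) * 100
= 0.919 * 100
= 91.9%


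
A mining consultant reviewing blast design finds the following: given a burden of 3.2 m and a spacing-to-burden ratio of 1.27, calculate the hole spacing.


Spacing = burden * ratio
= 3.2 * 1.27
= 4.064 m

4.064 m


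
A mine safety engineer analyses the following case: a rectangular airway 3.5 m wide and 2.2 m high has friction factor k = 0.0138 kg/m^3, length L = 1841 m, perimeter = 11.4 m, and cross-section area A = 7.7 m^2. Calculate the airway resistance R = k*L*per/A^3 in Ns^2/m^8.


0.6344 Ns^2/m^8

Compute the numerator:
k * L * per = 0.0138 * 1841 * 11.4
= 289.62612
Compute the denominator:
A^3 = 7.7^3 = 456.533
Resistance:
R = 289.62612 / 456.533
= 0.6344 Ns^2/m^8


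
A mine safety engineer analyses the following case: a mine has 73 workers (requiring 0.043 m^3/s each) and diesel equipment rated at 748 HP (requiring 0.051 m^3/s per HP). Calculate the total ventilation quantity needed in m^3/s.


41.287 m^3/s

Airflow for workers:
Q_people = 73 * 0.043 = 3.139 m^3/s
Airflow for diesel equipment:
Q_diesel = 748 * 0.051 = 38.148 m^3/s
Total ventilation:
Q_total = 3.139 + 38.148
= 41.287 m^3/s


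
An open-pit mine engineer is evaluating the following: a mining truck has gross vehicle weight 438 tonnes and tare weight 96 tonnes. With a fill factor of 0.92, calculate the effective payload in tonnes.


314.64 tonnes

Maximum payload = gross - tare
= 438 - 96 = 342 tonnes
Effective payload = max payload * fill factor
= 342 * 0.92
= 314.64 tonnes


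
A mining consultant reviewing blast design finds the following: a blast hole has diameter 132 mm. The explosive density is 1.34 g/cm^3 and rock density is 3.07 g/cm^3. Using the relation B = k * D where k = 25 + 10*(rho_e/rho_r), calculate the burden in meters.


3.8762 m

First, compute k:
rho_e / rho_r = 1.34 / 3.07 = 0.4364820847
k = 25 + 10 * 0.4364820847 = 29.36482085
Then, compute burden:
B = k * D / 1000 = 29.36482085 * 132 / 1000
= 3876.156352 / 1000
= 3.8762 m


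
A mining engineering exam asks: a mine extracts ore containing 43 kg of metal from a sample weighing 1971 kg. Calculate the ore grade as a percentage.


2.1816%

Ore grade = (metal mass / ore mass) * 100
= (43 / 1971) * 100
= 0.02181633688 * 100
= 2.1816%


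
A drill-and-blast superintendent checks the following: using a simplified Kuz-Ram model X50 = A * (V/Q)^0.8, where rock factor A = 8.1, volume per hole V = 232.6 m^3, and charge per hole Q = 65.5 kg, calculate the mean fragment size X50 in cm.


22.3244 cm

Compute V/Q:
V/Q = 232.6 / 65.5 = 3.551145038
Raise to the power 0.8:
(V/Q)^0.8 = 3.551145038^0.8 = 2.756098459
Multiply by A:
X50 = 8.1 * 2.756098459
= 22.3244 cm


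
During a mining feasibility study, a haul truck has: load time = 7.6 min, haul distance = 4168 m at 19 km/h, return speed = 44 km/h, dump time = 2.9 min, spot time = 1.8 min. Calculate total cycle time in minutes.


Convert haul speed to m/min: 19 * 1000/60 = 316.6666667 m/min
Haul time = 4168 / 316.6666667 = 13.16210526 min
Convert return speed to m/min: 44 * 1000/60 = 733.3333333 m/min
Return time = 4168 / 733.3333333 = 5.683636364 min
Total cycle time:
= 7.6 + 13.16210526 + 2.9 + 5.683636364 + 1.8
= 31.1457 min

31.1457 min


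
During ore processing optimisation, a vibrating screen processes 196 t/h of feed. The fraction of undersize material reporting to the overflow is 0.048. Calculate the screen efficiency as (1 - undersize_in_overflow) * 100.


95.2%

Screen efficiency = (1 - fraction of undersize in overflow) * 100
= (1 - 0.048) * 100
= 0.952 * 100
= 95.2%


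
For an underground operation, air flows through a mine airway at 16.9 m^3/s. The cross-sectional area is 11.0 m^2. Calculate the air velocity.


Velocity = flow rate / cross-sectional area
= 16.9 / 11.0
= 1.5364 m/s

1.5364 m/s


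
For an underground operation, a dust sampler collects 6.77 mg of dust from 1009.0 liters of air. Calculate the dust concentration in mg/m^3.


Convert liters to m^3: 1 m^3 = 1000 L
Concentration = mass / volume * 1000
= 6.77 / 1009.0 * 1000
= 0.006709613479 * 1000
= 6.7096 mg/m^3

6.7096 mg/m^3


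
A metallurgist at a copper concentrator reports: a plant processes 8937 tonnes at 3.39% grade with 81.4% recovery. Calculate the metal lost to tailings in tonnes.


56.3514 tonnes

Total metal in feed:
= 8937 * 3.39 / 100 = 302.9643 tonnes
Metal recovered:
= 302.9643 * 81.4 / 100 = 246.6129402 tonnes
Metal lost to tailings:
= 302.9643 - 246.6129402
= 56.3514 tonnes


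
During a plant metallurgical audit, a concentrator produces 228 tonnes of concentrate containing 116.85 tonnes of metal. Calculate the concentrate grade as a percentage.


Grade = (metal in concentrate / concentrate mass) * 100
= (116.85 / 228) * 100
= 0.5125 * 100
= 51.25%

51.25%


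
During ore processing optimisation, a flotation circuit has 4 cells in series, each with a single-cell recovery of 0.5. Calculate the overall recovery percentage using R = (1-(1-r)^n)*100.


93.75%

Complement of single-cell recovery:
1 - r = 1 - 0.5 = 0.5
Raise to power n:
(1 - r)^4 = 0.5^4 = 0.0625
Overall recovery:
R = (1 - 0.0625) * 100
= 93.75%


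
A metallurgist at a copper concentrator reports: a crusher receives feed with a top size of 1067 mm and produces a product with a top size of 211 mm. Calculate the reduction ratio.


5.0569

Reduction ratio = feed size / product size
= 1067 / 211
= 5.0569


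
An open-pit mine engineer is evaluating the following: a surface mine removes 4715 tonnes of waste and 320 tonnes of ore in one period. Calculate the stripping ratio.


Stripping ratio = waste tonnage / ore tonnage
= 4715 / 320
= 14.7344

14.7344


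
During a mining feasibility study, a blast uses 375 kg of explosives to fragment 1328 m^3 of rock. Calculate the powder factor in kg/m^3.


Powder factor = explosive mass / rock volume
= 375 / 1328
= 0.2824 kg/m^3

0.2824 kg/m^3


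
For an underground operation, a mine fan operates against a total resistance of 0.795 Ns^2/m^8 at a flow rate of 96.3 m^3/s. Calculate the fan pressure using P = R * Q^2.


Compute Q^2:
Q^2 = 96.3^2 = 9273.69
Compute pressure:
P = R * Q^2 = 0.795 * 9273.69
= 7372.5836 Pa

7372.5836 Pa


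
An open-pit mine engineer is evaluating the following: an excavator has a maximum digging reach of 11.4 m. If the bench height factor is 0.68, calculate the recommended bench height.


Bench height = reach * factor
= 11.4 * 0.68
= 7.752 m

7.752 m


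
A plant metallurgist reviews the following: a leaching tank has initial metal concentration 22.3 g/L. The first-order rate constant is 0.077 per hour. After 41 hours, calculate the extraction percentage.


95.7447%

Compute the exponent:
-k * t = -0.077 * 41 = -3.157
Remaining concentration:
C = 22.3 * exp(-3.157)
= 22.3 * 0.04255320941
= 0.9489365699 g/L
Extracted = 22.3 - 0.9489365699 = 21.35106343 g/L
Extraction % = 21.35106343 / 22.3 * 100
= 95.7447%


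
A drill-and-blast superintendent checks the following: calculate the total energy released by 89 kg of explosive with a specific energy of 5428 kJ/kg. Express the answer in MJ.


Energy = mass * specific_energy / 1000
= 89 * 5428 / 1000
= 483092 / 1000
= 483.092 MJ

483.092 MJ


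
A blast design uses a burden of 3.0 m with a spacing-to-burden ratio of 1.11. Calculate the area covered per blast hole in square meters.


9.99 m^2

First, find the spacing:
Spacing = burden * ratio = 3.0 * 1.11
= 3.33 m
Then, calculate the area:
Area = burden * spacing = 3.0 * 3.33
= 9.99 m^2


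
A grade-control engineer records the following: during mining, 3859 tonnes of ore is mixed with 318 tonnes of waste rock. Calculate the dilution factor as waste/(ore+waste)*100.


7.6131%

Total material = ore + waste
= 3859 + 318 = 4177 tonnes
Dilution = waste / total * 100
= 318 / 4177 * 100
= 0.07613119464 * 100
= 7.6131%


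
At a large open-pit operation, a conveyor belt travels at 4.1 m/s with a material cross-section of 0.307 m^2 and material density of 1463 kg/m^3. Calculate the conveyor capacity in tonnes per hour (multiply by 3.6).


Volumetric flow = speed * area
= 4.1 * 0.307 = 1.2587 m^3/s
Mass flow = volumetric * density
= 1.2587 * 1463 = 1841.4781 kg/s
Convert to t/h: multiply by 3.6
Capacity = 1841.4781 * 3.6
= 6629.3212 t/h

6629.3212 t/h


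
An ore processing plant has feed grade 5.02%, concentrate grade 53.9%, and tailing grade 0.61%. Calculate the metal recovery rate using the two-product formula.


88.8542%

Using the two-product formula:
R = 100 * c * (f - t) / (f * (c - t))
Numerator = 100 * 53.9 * (5.02 - 0.61)
= 100 * 53.9 * 4.41
= 23769.9
Denominator = 5.02 * (53.9 - 0.61)
= 5.02 * 53.29
= 267.5158
R = 23769.9 / 267.5158
= 88.8542%


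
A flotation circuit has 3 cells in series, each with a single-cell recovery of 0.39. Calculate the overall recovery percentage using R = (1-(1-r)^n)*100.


Complement of single-cell recovery:
1 - r = 1 - 0.39 = 0.61
Raise to power n:
(1 - r)^3 = 0.61^3 = 0.226981
Overall recovery:
R = (1 - 0.226981) * 100
= 77.3019%

77.3019%


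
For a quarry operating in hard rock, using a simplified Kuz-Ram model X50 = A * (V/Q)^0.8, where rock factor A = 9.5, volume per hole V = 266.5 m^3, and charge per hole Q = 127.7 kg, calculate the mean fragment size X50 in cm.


17.1131 cm

Compute V/Q:
V/Q = 266.5 / 127.7 = 2.086922475
Raise to the power 0.8:
(V/Q)^0.8 = 2.086922475^0.8 = 1.801378823
Multiply by A:
X50 = 9.5 * 1.801378823
= 17.1131 cm


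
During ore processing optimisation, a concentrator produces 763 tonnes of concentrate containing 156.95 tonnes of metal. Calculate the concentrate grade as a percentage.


20.5701%

Grade = (metal in concentrate / concentrate mass) * 100
= (156.95 / 763) * 100
= 0.2057011796 * 100
= 20.5701%


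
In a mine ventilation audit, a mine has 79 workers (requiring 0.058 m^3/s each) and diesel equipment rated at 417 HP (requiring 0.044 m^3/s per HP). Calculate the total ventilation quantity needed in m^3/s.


22.93 m^3/s

Airflow for workers:
Q_people = 79 * 0.058 = 4.582 m^3/s
Airflow for diesel equipment:
Q_diesel = 417 * 0.044 = 18.348 m^3/s
Total ventilation:
Q_total = 4.582 + 18.348
= 22.93 m^3/s


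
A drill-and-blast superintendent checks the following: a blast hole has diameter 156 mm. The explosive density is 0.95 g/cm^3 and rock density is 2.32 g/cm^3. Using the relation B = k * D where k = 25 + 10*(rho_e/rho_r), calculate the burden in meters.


First, compute k:
rho_e / rho_r = 0.95 / 2.32 = 0.4094827586
k = 25 + 10 * 0.4094827586 = 29.09482759
Then, compute burden:
B = k * D / 1000 = 29.09482759 * 156 / 1000
= 4538.793103 / 1000
= 4.5388 m

4.5388 m


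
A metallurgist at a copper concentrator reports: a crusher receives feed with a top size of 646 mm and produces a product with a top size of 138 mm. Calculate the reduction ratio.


Reduction ratio = feed size / product size
= 646 / 138
= 4.6812

4.6812


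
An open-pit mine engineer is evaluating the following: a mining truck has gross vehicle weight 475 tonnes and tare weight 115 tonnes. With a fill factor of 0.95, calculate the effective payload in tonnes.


342.0 tonnes

Maximum payload = gross - tare
= 475 - 115 = 360 tonnes
Effective payload = max payload * fill factor
= 360 * 0.95
= 342.0 tonnes


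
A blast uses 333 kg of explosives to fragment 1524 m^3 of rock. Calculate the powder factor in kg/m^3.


Powder factor = explosive mass / rock volume
= 333 / 1524
= 0.2185 kg/m^3

0.2185 kg/m^3


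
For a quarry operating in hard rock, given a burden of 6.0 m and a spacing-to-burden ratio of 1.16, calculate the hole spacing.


Spacing = burden * ratio
= 6.0 * 1.16
= 6.96 m

6.96 m


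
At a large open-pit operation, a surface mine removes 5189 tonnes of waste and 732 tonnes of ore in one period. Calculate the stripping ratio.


Stripping ratio = waste tonnage / ore tonnage
= 5189 / 732
= 7.0888

7.0888


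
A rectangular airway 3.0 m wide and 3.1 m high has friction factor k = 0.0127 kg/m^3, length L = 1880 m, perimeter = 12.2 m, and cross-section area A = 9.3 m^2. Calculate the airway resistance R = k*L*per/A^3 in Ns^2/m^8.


Compute the numerator:
k * L * per = 0.0127 * 1880 * 12.2
= 291.2872
Compute the denominator:
A^3 = 9.3^3 = 804.357
Resistance:
R = 291.2872 / 804.357
= 0.3621 Ns^2/m^8

0.3621 Ns^2/m^8


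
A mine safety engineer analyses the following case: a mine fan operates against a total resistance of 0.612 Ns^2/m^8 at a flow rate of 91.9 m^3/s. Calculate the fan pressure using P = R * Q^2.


5168.7133 Pa

Compute Q^2:
Q^2 = 91.9^2 = 8445.61
Compute pressure:
P = R * Q^2 = 0.612 * 8445.61
= 5168.7133 Pa


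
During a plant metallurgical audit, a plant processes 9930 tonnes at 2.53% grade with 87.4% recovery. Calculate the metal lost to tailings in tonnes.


Total metal in feed:
= 9930 * 2.53 / 100 = 251.229 tonnes
Metal recovered:
= 251.229 * 87.4 / 100 = 219.574146 tonnes
Metal lost to tailings:
= 251.229 - 219.574146
= 31.6549 tonnes

31.6549 tonnes


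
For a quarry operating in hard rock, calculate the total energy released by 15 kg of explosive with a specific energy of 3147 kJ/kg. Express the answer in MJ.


47.205 MJ

Energy = mass * specific_energy / 1000
= 15 * 3147 / 1000
= 47205 / 1000
= 47.205 MJ


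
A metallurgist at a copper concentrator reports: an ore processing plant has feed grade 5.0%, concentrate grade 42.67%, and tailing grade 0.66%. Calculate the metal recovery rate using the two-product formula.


Using the two-product formula:
R = 100 * c * (f - t) / (f * (c - t))
Numerator = 100 * 42.67 * (5.0 - 0.66)
= 100 * 42.67 * 4.34
= 18518.78
Denominator = 5.0 * (42.67 - 0.66)
= 5.0 * 42.01
= 210.05
R = 18518.78 / 210.05
= 88.1637%

88.1637%


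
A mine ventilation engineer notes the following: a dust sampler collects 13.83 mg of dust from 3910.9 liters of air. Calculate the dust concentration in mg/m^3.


Convert liters to m^3: 1 m^3 = 1000 L
Concentration = mass / volume * 1000
= 13.83 / 3910.9 * 1000
= 0.003536270424 * 1000
= 3.5363 mg/m^3

3.5363 mg/m^3


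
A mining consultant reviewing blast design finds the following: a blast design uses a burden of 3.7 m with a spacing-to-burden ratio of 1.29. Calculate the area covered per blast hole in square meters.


17.6601 m^2

First, find the spacing:
Spacing = burden * ratio = 3.7 * 1.29
= 4.773 m
Then, calculate the area:
Area = burden * spacing = 3.7 * 4.773
= 17.6601 m^2


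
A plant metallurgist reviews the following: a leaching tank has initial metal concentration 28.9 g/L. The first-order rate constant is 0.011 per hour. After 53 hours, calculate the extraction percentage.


Compute the exponent:
-k * t = -0.011 * 53 = -0.583
Remaining concentration:
C = 28.9 * exp(-0.583)
= 28.9 * 0.5582211885
= 16.13259235 g/L
Extracted = 28.9 - 16.13259235 = 12.76740765 g/L
Extraction % = 12.76740765 / 28.9 * 100
= 44.1779%

44.1779%


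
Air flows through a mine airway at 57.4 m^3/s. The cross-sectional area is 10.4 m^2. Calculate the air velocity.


Velocity = flow rate / cross-sectional area
= 57.4 / 10.4
= 5.5192 m/s

5.5192 m/s


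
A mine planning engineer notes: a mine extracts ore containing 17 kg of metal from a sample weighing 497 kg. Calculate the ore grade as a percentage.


3.4205%

Ore grade = (metal mass / ore mass) * 100
= (17 / 497) * 100
= 0.03420523139 * 100
= 3.4205%


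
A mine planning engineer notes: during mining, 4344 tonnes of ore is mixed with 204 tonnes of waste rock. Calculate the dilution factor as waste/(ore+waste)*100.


Total material = ore + waste
= 4344 + 204 = 4548 tonnes
Dilution = waste / total * 100
= 204 / 4548 * 100
= 0.04485488127 * 100
= 4.4855%

4.4855%


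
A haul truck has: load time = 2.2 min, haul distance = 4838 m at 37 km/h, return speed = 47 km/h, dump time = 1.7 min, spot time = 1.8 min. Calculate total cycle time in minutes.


Convert haul speed to m/min: 37 * 1000/60 = 616.6666667 m/min
Haul time = 4838 / 616.6666667 = 7.845405405 min
Convert return speed to m/min: 47 * 1000/60 = 783.3333333 m/min
Return time = 4838 / 783.3333333 = 6.176170213 min
Total cycle time:
= 2.2 + 7.845405405 + 1.7 + 6.176170213 + 1.8
= 19.7216 min

19.7216 min


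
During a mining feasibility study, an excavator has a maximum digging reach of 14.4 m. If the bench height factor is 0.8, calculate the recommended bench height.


Bench height = reach * factor
= 14.4 * 0.8
= 11.52 m

11.52 m


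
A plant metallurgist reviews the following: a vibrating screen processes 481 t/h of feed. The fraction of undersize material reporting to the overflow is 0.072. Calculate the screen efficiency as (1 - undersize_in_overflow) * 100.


Screen efficiency = (1 - fraction of undersize in overflow) * 100
= (1 - 0.072) * 100
= 0.928 * 100
= 92.8%

92.8%


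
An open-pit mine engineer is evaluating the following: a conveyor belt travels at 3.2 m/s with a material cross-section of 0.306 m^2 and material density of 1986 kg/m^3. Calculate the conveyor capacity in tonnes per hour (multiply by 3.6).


7000.8883 t/h

Volumetric flow = speed * area
= 3.2 * 0.306 = 0.9792 m^3/s
Mass flow = volumetric * density
= 0.9792 * 1986 = 1944.6912 kg/s
Convert to t/h: multiply by 3.6
Capacity = 1944.6912 * 3.6
= 7000.8883 t/h


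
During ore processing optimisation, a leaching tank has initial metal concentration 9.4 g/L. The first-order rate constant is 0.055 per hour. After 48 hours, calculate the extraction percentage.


Compute the exponent:
-k * t = -0.055 * 48 = -2.64
Remaining concentration:
C = 9.4 * exp(-2.64)
= 9.4 * 0.07136126956
= 0.6707959338 g/L
Extracted = 9.4 - 0.6707959338 = 8.729204066 g/L
Extraction % = 8.729204066 / 9.4 * 100
= 92.8639%

92.8639%


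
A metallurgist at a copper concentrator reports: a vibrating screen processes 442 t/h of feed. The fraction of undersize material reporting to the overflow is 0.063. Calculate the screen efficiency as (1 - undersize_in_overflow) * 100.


93.7%

Screen efficiency = (1 - fraction of undersize in overflow) * 100
= (1 - 0.063) * 100
= 0.937 * 100
= 93.7%


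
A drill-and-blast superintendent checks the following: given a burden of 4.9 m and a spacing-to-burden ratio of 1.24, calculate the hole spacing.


6.076 m

Spacing = burden * ratio
= 4.9 * 1.24
= 6.076 m


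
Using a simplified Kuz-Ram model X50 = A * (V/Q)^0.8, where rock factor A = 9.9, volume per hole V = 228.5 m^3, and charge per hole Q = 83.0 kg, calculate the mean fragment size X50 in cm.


Compute V/Q:
V/Q = 228.5 / 83.0 = 2.753012048
Raise to the power 0.8:
(V/Q)^0.8 = 2.753012048^0.8 = 2.248259771
Multiply by A:
X50 = 9.9 * 2.248259771
= 22.2578 cm

22.2578 cm


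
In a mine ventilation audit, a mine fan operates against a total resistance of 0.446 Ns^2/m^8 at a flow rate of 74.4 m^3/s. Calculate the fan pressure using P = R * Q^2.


Compute Q^2:
Q^2 = 74.4^2 = 5535.36
Compute pressure:
P = R * Q^2 = 0.446 * 5535.36
= 2468.7706 Pa

2468.7706 Pa


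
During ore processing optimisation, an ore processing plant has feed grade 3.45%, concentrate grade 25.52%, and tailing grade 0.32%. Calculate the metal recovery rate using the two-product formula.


Using the two-product formula:
R = 100 * c * (f - t) / (f * (c - t))
Numerator = 100 * 25.52 * (3.45 - 0.32)
= 100 * 25.52 * 3.13
= 7987.76
Denominator = 3.45 * (25.52 - 0.32)
= 3.45 * 25.2
= 86.94
R = 7987.76 / 86.94
= 91.8767%

91.8767%


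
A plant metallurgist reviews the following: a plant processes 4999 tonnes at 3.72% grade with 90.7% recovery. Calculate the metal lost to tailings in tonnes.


17.2945 tonnes

Total metal in feed:
= 4999 * 3.72 / 100 = 185.9628 tonnes
Metal recovered:
= 185.9628 * 90.7 / 100 = 168.6682596 tonnes
Metal lost to tailings:
= 185.9628 - 168.6682596
= 17.2945 tonnes


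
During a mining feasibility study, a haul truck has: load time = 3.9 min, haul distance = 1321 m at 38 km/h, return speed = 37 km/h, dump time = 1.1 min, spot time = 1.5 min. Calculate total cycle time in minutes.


Convert haul speed to m/min: 38 * 1000/60 = 633.3333333 m/min
Haul time = 1321 / 633.3333333 = 2.085789474 min
Convert return speed to m/min: 37 * 1000/60 = 616.6666667 m/min
Return time = 1321 / 616.6666667 = 2.142162162 min
Total cycle time:
= 3.9 + 2.085789474 + 1.1 + 2.142162162 + 1.5
= 10.728 min

10.728 min


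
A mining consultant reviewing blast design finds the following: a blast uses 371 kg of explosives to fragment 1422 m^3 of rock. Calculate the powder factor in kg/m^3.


Powder factor = explosive mass / rock volume
= 371 / 1422
= 0.2609 kg/m^3

0.2609 kg/m^3


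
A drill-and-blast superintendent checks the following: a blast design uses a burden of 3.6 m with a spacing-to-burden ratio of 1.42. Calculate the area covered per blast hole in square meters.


First, find the spacing:
Spacing = burden * ratio = 3.6 * 1.42
= 5.112 m
Then, calculate the area:
Area = burden * spacing = 3.6 * 5.112
= 18.4032 m^2

18.4032 m^2


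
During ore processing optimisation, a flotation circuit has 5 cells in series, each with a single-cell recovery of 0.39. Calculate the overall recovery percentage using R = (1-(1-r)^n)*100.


Complement of single-cell recovery:
1 - r = 1 - 0.39 = 0.61
Raise to power n:
(1 - r)^5 = 0.61^5 = 0.0844596301
Overall recovery:
R = (1 - 0.0844596301) * 100
= 91.554%

91.554%


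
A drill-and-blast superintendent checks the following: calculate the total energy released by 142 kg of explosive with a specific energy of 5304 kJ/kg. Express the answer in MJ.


753.168 MJ

Energy = mass * specific_energy / 1000
= 142 * 5304 / 1000
= 753168 / 1000
= 753.168 MJ


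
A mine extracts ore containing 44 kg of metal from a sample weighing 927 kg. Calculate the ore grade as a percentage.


4.7465%

Ore grade = (metal mass / ore mass) * 100
= (44 / 927) * 100
= 0.04746494067 * 100
= 4.7465%


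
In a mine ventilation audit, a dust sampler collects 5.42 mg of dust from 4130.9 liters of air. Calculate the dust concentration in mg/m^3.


1.3121 mg/m^3

Convert liters to m^3: 1 m^3 = 1000 L
Concentration = mass / volume * 1000
= 5.42 / 4130.9 * 1000
= 0.001312062747 * 1000
= 1.3121 mg/m^3


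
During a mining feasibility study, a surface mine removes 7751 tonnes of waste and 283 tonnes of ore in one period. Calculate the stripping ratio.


Stripping ratio = waste tonnage / ore tonnage
= 7751 / 283
= 27.3887

27.3887


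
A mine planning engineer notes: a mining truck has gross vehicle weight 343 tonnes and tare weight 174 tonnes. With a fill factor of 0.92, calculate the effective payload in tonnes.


Maximum payload = gross - tare
= 343 - 174 = 169 tonnes
Effective payload = max payload * fill factor
= 169 * 0.92
= 155.48 tonnes

155.48 tonnes


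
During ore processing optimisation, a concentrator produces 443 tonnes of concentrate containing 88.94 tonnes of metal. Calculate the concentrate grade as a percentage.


20.0767%

Grade = (metal in concentrate / concentrate mass) * 100
= (88.94 / 443) * 100
= 0.2007674944 * 100
= 20.0767%


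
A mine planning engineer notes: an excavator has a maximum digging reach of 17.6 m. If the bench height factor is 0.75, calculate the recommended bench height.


Bench height = reach * factor
= 17.6 * 0.75
= 13.2 m

13.2 m


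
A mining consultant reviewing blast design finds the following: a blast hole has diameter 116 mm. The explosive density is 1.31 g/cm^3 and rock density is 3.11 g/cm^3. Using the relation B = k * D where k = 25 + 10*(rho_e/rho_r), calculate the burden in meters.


First, compute k:
rho_e / rho_r = 1.31 / 3.11 = 0.421221865
k = 25 + 10 * 0.421221865 = 29.21221865
Then, compute burden:
B = k * D / 1000 = 29.21221865 * 116 / 1000
= 3388.617363 / 1000
= 3.3886 m

3.3886 m


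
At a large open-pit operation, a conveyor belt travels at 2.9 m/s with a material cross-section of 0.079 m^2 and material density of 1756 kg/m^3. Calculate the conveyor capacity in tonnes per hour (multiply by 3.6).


1448.2786 t/h

Volumetric flow = speed * area
= 2.9 * 0.079 = 0.2291 m^3/s
Mass flow = volumetric * density
= 0.2291 * 1756 = 402.2996 kg/s
Convert to t/h: multiply by 3.6
Capacity = 402.2996 * 3.6
= 1448.2786 t/h


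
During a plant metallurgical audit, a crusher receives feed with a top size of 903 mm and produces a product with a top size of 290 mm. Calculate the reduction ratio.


Reduction ratio = feed size / product size
= 903 / 290
= 3.1138

3.1138


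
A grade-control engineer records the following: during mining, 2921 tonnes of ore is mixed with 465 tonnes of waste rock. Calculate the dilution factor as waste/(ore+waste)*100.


13.733%

Total material = ore + waste
= 2921 + 465 = 3386 tonnes
Dilution = waste / total * 100
= 465 / 3386 * 100
= 0.1373301831 * 100
= 13.733%


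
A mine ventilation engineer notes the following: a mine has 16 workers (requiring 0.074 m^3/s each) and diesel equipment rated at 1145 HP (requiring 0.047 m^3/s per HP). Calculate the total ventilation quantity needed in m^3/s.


Airflow for workers:
Q_people = 16 * 0.074 = 1.184 m^3/s
Airflow for diesel equipment:
Q_diesel = 1145 * 0.047 = 53.815 m^3/s
Total ventilation:
Q_total = 1.184 + 53.815
= 54.999 m^3/s

54.999 m^3/s
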